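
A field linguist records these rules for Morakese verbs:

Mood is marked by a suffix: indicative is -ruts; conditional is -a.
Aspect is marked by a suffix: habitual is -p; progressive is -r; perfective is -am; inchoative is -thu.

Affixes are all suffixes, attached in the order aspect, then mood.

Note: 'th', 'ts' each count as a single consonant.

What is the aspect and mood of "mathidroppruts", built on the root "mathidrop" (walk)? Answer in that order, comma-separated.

Segment: mathidrop-p-ruts.
aspect: -p → habitual.
mood: -ruts → indicative.

habitual, indicative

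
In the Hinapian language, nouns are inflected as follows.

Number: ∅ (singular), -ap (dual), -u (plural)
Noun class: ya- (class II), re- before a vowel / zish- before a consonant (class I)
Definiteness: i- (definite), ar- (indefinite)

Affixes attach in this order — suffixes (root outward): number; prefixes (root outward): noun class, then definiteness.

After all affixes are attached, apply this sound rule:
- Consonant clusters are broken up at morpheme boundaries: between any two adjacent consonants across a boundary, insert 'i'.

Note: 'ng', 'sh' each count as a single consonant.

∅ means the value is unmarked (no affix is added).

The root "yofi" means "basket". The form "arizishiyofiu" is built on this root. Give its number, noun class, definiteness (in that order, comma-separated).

Segment: ar-zish-yofi-u.
number: -u → plural.
noun class: re/zish- → class I.
definiteness: ar- → indefinite.

plural, class I, indefinite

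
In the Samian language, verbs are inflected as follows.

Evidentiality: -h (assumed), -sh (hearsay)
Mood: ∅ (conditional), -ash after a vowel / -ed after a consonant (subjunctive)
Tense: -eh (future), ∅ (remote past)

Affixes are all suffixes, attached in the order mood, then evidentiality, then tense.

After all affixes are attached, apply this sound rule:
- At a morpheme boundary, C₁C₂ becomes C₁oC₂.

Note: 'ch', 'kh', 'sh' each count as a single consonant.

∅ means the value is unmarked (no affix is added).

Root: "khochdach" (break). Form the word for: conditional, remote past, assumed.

khochdachoh

mood = conditional: zero marking, form stays khochdach.
Attach evidentiality assumed -h → khochdachh.
tense = remote past: zero marking, form stays khochdachh.
Apply epenthesis: khochdachh → khochdachoh.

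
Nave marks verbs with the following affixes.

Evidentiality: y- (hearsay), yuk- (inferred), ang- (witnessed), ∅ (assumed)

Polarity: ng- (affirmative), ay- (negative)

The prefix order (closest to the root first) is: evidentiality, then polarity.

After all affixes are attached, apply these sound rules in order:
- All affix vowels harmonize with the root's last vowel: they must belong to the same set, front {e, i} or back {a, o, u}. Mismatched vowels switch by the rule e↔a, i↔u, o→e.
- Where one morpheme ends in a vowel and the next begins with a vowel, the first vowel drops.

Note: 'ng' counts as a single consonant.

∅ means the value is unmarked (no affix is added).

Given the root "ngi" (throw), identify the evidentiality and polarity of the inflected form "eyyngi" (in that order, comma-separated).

hearsay, negative

Segment: ay-y-ngi.
evidentiality: y- → hearsay.
polarity: ay- → negative.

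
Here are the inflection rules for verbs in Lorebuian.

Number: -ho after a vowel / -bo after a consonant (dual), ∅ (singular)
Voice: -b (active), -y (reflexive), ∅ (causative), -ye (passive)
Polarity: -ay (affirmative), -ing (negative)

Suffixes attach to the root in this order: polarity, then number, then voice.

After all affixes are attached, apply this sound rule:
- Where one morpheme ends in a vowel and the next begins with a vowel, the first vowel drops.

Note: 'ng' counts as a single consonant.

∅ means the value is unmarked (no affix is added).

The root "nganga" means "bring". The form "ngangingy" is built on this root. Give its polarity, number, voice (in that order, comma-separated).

Segment: nganga-ing-y.
polarity: -ing → negative.
number: ∅ → singular.
voice: -y → reflexive.

negative, singular, reflexive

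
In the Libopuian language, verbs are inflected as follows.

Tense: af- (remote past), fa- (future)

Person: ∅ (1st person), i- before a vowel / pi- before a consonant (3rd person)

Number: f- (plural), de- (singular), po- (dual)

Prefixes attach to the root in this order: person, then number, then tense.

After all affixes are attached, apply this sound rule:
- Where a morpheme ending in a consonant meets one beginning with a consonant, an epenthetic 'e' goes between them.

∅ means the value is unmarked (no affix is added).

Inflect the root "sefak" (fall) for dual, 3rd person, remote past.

Attach person 3rd person pi- (before consonant 's') → pisefak.
Attach number dual po- → popisefak.
Attach tense remote past af- → afpopisefak.
Apply epenthesis: afpopisefak → afepopisefak.

afepopisefak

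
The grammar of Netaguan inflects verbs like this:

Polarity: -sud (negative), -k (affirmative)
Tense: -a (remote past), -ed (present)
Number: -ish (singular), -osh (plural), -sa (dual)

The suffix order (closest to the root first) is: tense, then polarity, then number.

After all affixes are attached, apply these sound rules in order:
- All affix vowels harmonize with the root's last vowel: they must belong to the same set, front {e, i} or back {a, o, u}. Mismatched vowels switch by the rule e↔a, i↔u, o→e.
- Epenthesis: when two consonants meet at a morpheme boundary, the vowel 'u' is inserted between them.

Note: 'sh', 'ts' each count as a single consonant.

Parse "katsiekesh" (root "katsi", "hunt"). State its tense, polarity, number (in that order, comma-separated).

remote past, affirmative, plural

Segment: katsi-a-k-osh.
tense: -a → remote past.
polarity: -k → affirmative.
number: -osh → plural.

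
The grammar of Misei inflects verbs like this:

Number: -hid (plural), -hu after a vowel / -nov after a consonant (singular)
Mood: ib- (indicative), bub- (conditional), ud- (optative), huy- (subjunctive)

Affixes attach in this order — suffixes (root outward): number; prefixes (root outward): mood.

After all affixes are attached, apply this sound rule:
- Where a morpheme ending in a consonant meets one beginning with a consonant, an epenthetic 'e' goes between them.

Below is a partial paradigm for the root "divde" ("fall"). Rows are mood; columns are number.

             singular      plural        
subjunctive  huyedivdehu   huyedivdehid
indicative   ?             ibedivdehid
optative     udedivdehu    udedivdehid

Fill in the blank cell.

ibedivdehu

Attach number singular -hu (after vowel 'e') → divdehu.
Attach mood indicative ib- → ibdivdehu.
Apply epenthesis: ibdivdehu → ibedivdehu.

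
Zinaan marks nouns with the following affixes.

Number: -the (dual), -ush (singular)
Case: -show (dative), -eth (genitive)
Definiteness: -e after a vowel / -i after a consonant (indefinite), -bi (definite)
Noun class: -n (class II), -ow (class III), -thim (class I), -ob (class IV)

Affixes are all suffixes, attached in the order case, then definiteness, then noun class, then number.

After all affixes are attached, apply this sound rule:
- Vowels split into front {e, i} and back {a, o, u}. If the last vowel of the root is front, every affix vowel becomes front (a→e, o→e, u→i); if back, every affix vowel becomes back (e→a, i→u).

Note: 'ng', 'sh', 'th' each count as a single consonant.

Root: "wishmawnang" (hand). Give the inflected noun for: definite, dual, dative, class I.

Attach case dative -show → wishmawnangshow.
Attach definiteness definite -bi → wishmawnangshowbi.
Attach noun class class I -thim → wishmawnangshowbithim.
Attach number dual -the → wishmawnangshowbithimthe.
Apply vowel harmony: wishmawnangshowbithimthe → wishmawnangshowbuthumtha.

wishmawnangshowbuthumtha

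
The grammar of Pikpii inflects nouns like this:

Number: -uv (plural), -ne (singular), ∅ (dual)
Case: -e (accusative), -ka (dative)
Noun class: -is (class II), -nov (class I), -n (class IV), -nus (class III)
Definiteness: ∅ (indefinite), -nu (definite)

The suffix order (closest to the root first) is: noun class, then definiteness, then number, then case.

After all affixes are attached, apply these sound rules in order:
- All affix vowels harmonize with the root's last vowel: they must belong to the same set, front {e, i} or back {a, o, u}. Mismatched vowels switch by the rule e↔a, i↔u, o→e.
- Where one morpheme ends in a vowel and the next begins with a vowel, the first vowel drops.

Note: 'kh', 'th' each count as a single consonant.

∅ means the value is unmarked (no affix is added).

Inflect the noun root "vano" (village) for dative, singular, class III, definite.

Attach noun class class III -nus → vanonus.
Attach definiteness definite -nu → vanonusnu.
Attach number singular -ne → vanonusnune.
Attach case dative -ka → vanonusnuneka.
Apply vowel harmony: vanonusnuneka → vanonusnunaka.
Vowel deletion: no change.

vanonusnunaka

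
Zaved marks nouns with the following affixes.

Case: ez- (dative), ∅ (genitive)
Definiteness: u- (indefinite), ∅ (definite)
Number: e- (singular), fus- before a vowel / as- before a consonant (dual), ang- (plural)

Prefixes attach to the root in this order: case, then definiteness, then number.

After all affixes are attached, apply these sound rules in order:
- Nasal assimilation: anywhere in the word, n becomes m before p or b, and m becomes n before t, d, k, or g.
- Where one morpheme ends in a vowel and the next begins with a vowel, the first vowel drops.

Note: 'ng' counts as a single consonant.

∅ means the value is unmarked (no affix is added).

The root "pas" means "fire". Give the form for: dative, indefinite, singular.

ezpas

Attach case dative ez- → ezpas.
Attach definiteness indefinite u- → uezpas.
Attach number singular e- → euezpas.
Nasal assimilation: no change.
Apply vowel deletion: euezpas → ezpas.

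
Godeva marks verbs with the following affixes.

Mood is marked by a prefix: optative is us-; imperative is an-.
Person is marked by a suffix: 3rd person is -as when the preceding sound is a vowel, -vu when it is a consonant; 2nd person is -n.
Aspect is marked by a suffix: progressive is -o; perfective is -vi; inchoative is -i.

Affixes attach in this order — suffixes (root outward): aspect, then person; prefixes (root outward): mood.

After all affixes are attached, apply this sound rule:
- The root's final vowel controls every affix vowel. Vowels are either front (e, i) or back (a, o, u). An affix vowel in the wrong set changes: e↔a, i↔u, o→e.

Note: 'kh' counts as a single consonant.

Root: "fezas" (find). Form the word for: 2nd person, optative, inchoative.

usfezasun

Attach aspect inchoative -i → fezasi.
Attach person 2nd person -n → fezasin.
Attach mood optative us- → usfezasin.
Apply vowel harmony: usfezasin → usfezasun.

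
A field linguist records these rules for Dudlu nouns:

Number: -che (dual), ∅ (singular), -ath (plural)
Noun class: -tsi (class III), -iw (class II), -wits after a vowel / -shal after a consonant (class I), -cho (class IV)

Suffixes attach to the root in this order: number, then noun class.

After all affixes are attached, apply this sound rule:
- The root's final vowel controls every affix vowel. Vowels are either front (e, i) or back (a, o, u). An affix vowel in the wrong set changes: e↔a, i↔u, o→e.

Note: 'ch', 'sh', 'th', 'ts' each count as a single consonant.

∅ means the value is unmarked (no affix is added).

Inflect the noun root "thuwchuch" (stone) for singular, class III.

number = singular: zero marking, form stays thuwchuch.
Attach noun class class III -tsi → thuwchuchtsi.
Apply vowel harmony: thuwchuchtsi → thuwchuchtsu.

thuwchuchtsu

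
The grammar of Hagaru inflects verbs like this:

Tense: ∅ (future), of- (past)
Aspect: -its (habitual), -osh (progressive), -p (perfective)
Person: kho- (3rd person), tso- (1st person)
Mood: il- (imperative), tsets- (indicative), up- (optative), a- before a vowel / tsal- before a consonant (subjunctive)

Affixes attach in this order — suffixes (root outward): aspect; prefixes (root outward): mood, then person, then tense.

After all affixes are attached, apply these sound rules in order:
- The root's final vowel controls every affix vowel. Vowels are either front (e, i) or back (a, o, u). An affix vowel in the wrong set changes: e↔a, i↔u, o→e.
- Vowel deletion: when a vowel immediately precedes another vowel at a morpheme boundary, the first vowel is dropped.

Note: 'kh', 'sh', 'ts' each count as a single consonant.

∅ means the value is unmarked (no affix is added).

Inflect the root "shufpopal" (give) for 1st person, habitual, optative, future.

Attach mood optative up- → upshufpopal.
Attach person 1st person tso- → tsoupshufpopal.
Attach aspect habitual -its → tsoupshufpopalits.
tense = future: zero marking, form stays tsoupshufpopalits.
Apply vowel harmony: tsoupshufpopalits → tsoupshufpopaluts.
Apply vowel deletion: tsoupshufpopaluts → tsupshufpopaluts.

tsupshufpopaluts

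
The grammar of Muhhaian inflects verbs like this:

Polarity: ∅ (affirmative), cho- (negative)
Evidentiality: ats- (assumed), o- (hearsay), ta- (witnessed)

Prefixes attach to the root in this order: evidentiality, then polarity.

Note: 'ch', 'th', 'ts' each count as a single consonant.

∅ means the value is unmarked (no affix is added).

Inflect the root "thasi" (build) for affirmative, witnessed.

Attach evidentiality witnessed ta- → tathasi.
polarity = affirmative: zero marking, form stays tathasi.

tathasi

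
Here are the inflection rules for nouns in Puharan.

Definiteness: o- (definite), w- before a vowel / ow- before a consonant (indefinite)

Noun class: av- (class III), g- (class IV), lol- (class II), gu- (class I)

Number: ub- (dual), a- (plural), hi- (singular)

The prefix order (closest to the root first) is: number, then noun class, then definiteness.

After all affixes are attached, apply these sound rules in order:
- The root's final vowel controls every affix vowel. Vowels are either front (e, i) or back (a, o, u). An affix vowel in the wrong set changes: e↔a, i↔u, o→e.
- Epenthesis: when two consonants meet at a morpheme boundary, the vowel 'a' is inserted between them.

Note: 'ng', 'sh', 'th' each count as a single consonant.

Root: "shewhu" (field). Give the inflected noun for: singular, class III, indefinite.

wavahushewhu

Attach number singular hi- → hishewhu.
Attach noun class class III av- → avhishewhu.
Attach definiteness indefinite w- (before vowel 'a') → wavhishewhu.
Apply vowel harmony: wavhishewhu → wavhushewhu.
Apply epenthesis: wavhushewhu → wavahushewhu.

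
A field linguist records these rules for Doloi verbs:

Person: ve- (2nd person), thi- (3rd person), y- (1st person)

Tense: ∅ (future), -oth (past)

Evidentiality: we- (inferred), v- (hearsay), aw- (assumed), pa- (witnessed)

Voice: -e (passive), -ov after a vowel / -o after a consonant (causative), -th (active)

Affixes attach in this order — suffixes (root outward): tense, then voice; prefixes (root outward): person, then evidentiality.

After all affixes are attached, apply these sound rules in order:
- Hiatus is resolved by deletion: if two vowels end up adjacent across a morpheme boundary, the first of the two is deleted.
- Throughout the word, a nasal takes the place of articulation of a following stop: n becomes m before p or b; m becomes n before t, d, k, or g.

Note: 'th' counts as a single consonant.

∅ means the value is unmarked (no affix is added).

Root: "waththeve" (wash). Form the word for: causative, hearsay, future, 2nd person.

vvewaththevov

Attach person 2nd person ve- → vewaththeve.
tense = future: zero marking, form stays vewaththeve.
Attach evidentiality hearsay v- → vvewaththeve.
Attach voice causative -ov (after vowel 'e') → vvewaththeveov.
Apply vowel deletion: vvewaththeveov → vvewaththevov.
Nasal assimilation: no change.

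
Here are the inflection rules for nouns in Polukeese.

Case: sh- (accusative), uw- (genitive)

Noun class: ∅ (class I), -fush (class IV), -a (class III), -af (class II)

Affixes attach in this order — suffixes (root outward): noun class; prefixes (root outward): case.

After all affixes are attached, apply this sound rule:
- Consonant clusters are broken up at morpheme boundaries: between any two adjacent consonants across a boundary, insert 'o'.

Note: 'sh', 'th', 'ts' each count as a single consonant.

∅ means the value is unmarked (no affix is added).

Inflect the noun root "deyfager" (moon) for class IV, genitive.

Attach case genitive uw- → uwdeyfager.
Attach noun class class IV -fush → uwdeyfagerfush.
Apply epenthesis: uwdeyfagerfush → uwodeyfagerofush.

uwodeyfagerofush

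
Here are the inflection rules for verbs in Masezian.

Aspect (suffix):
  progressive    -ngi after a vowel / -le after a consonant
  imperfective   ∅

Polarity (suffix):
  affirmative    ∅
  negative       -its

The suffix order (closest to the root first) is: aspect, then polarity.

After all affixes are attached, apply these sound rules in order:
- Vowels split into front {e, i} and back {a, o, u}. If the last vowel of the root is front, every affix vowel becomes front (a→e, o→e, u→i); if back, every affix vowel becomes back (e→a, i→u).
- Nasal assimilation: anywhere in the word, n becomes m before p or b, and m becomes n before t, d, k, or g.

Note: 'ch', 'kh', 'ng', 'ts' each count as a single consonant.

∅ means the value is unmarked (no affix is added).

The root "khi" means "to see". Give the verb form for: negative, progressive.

Attach aspect progressive -ngi (after vowel 'i') → khingi.
Attach polarity negative -its → khingiits.
Vowel harmony: no change.
Nasal assimilation: no change.

khingiits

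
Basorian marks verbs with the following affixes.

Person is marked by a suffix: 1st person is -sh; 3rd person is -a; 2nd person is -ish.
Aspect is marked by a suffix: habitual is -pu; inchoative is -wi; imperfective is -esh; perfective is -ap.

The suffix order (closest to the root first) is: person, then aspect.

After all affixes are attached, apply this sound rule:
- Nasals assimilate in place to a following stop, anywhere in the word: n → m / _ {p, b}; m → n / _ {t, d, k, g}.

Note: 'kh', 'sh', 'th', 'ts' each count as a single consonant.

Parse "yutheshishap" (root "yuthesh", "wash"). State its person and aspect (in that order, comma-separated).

2nd person, perfective

Segment: yuthesh-ish-ap.
person: -ish → 2nd person.
aspect: -ap → perfective.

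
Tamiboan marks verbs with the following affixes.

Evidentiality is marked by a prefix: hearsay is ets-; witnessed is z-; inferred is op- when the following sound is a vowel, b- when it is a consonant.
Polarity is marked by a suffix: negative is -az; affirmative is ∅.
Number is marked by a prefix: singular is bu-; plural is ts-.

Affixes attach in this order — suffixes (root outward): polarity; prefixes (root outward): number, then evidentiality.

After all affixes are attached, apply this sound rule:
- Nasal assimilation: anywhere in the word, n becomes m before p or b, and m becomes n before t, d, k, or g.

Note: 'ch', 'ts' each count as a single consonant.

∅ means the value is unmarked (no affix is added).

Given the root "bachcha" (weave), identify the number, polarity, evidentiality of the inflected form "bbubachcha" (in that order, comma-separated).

singular, affirmative, inferred

Segment: b-bu-bachcha.
number: bu- → singular.
polarity: ∅ → affirmative.
evidentiality: op/b- → inferred.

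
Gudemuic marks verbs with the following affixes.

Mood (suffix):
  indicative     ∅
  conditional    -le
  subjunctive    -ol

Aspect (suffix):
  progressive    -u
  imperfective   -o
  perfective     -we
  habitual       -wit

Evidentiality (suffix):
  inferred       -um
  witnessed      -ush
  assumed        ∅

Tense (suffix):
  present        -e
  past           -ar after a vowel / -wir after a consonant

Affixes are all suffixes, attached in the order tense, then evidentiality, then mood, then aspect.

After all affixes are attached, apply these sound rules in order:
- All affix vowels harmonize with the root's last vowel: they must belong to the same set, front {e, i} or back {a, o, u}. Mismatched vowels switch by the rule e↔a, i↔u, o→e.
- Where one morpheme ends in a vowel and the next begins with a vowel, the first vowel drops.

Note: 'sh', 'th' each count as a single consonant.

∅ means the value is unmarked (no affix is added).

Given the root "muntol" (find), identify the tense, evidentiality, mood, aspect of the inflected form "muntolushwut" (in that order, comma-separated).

Segment: muntol-e-ush-wit.
tense: -e → present.
evidentiality: -ush → witnessed.
mood: ∅ → indicative.
aspect: -wit → habitual.

present, witnessed, indicative, habitual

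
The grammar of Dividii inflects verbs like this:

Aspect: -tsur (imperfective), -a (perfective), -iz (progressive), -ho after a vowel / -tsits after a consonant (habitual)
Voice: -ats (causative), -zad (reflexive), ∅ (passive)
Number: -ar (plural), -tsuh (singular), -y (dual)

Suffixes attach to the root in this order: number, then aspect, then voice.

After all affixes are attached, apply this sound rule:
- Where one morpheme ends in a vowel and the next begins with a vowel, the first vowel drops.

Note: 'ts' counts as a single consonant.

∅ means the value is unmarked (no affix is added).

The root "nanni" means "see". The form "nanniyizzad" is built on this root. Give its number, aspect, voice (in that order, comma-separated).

dual, progressive, reflexive

Segment: nanni-y-iz-zad.
number: -y → dual.
aspect: -iz → progressive.
voice: -zad → reflexive.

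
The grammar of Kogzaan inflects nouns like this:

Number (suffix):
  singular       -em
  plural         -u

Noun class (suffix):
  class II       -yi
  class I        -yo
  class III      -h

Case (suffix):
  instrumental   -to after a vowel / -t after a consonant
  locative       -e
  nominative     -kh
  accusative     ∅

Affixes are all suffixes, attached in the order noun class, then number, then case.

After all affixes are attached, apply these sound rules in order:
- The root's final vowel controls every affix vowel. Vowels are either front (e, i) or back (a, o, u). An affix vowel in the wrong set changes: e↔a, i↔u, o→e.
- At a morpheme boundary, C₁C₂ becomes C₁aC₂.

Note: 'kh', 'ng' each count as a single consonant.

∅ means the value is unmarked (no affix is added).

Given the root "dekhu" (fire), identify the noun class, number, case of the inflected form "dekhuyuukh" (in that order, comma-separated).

class II, plural, nominative

Segment: dekhu-yi-u-kh.
noun class: -yi → class II.
number: -u → plural.
case: -kh → nominative.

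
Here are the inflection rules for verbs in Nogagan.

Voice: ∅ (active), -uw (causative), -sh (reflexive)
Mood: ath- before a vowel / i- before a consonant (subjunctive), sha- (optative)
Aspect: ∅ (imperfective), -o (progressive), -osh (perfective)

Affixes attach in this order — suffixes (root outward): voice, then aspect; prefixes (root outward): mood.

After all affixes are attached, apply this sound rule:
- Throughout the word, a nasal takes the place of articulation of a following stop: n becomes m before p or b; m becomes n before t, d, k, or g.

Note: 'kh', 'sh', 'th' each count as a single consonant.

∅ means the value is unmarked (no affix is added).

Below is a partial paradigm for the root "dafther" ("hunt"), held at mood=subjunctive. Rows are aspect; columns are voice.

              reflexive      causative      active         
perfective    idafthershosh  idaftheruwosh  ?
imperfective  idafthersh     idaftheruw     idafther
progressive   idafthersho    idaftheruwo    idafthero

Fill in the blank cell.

voice = active: zero marking, form stays dafther.
Attach mood subjunctive i- (before consonant 'd') → idafther.
Attach aspect perfective -osh → idaftherosh.
Nasal assimilation: no change.

idaftherosh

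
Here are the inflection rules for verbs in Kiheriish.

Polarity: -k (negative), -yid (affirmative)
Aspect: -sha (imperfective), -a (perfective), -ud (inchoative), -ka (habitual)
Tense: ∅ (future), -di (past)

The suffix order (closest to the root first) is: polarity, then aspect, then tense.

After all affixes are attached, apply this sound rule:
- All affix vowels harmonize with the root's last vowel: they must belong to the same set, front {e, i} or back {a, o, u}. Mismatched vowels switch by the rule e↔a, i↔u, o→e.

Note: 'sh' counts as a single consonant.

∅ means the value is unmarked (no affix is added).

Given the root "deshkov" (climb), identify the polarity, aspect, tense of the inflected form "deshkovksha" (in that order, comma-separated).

negative, imperfective, future

Segment: deshkov-k-sha.
polarity: -k → negative.
aspect: -sha → imperfective.
tense: ∅ → future.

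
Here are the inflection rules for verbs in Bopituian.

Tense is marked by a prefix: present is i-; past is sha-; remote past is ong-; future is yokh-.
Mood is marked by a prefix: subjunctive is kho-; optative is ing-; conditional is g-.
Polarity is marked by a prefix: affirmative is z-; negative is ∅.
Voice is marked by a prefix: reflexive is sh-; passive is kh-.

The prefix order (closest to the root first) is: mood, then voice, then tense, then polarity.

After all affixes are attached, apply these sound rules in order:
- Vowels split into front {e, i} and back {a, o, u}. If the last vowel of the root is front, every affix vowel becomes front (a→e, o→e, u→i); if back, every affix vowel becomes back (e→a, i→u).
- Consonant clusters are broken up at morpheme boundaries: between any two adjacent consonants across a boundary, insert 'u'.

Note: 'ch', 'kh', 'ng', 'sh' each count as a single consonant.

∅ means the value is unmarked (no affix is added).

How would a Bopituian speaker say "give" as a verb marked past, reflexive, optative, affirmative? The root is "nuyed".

Attach mood optative ing- → ingnuyed.
Attach voice reflexive sh- → shingnuyed.
Attach tense past sha- → shashingnuyed.
Attach polarity affirmative z- → zshashingnuyed.
Apply vowel harmony: zshashingnuyed → zsheshingnuyed.
Apply epenthesis: zsheshingnuyed → zusheshingunuyed.

zusheshingunuyed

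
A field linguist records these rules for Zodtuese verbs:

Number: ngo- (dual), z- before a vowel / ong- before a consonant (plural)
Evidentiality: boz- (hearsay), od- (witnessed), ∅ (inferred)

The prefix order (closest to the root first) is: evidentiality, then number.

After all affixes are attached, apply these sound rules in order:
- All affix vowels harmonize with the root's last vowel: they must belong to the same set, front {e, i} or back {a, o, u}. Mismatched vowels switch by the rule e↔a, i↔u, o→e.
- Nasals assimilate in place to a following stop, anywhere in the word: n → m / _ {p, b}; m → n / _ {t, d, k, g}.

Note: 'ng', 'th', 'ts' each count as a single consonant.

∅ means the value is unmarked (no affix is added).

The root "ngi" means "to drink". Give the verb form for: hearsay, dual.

Attach evidentiality hearsay boz- → bozngi.
Attach number dual ngo- → ngobozngi.
Apply vowel harmony: ngobozngi → ngebezngi.
Nasal assimilation: no change.

ngebezngi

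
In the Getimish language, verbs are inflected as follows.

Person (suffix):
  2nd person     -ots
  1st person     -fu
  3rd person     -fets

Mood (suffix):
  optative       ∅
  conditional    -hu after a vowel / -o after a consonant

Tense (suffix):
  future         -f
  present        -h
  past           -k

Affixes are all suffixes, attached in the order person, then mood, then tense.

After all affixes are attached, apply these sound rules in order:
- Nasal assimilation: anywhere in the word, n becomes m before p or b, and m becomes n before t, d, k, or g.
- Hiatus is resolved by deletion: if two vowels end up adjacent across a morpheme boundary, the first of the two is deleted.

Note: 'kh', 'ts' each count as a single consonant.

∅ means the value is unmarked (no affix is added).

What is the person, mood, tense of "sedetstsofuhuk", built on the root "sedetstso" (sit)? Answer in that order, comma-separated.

1st person, conditional, past

Segment: sedetstso-fu-hu-k.
person: -fu → 1st person.
mood: -hu/o → conditional.
tense: -k → past.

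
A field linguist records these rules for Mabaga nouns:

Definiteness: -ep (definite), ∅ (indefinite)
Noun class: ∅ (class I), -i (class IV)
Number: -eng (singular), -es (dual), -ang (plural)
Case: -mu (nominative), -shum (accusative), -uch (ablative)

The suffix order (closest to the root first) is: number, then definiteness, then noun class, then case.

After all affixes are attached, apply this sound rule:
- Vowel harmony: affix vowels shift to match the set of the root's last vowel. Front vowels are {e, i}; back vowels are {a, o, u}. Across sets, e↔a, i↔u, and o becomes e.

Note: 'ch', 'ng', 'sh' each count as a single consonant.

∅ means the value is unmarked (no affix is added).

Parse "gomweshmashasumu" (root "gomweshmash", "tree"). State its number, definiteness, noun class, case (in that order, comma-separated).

Segment: gomweshmash-es-i-mu.
number: -es → dual.
definiteness: ∅ → indefinite.
noun class: -i → class IV.
case: -mu → nominative.

dual, indefinite, class IV, nominative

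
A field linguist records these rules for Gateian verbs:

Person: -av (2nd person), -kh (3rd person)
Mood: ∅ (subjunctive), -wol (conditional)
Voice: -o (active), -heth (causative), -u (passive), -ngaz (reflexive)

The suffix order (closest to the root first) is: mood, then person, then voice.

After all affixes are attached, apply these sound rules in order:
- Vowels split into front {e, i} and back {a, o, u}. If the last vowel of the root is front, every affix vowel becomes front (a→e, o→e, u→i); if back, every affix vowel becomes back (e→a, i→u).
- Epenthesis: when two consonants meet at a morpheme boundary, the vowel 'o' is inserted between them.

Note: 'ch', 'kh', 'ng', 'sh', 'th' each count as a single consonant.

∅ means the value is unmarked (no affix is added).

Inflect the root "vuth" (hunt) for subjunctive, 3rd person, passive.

mood = subjunctive: zero marking, form stays vuth.
Attach person 3rd person -kh → vuthkh.
Attach voice passive -u → vuthkhu.
Vowel harmony: no change.
Apply epenthesis: vuthkhu → vuthokhu.

vuthokhu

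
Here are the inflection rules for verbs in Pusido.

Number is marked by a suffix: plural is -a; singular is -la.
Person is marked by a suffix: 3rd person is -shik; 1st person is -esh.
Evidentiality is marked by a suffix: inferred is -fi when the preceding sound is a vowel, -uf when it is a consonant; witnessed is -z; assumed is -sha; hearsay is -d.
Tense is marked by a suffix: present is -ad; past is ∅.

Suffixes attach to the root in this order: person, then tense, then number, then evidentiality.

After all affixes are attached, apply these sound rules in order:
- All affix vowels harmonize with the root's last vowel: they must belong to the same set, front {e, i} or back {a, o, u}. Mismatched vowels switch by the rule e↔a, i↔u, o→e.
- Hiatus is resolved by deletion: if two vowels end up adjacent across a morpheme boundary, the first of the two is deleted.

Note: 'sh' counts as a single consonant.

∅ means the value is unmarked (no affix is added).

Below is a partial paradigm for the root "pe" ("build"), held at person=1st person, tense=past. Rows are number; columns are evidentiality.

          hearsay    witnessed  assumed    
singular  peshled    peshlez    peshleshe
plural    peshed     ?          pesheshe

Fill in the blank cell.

peshez

Attach person 1st person -esh → peesh.
tense = past: zero marking, form stays peesh.
Attach number plural -a → peesha.
Attach evidentiality witnessed -z → peeshaz.
Apply vowel harmony: peeshaz → peeshez.
Apply vowel deletion: peeshez → peshez.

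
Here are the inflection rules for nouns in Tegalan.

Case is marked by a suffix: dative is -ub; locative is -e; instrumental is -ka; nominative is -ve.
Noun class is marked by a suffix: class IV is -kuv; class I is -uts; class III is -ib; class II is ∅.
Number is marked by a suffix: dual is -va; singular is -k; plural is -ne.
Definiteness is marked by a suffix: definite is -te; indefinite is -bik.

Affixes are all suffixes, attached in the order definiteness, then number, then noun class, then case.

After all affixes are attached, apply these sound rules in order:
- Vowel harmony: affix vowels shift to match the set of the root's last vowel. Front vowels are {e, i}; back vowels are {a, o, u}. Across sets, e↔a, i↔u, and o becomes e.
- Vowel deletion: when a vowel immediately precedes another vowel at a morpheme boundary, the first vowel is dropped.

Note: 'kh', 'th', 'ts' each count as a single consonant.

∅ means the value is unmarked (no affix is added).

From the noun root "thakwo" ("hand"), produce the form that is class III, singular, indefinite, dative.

thakwobukkubub

Attach definiteness indefinite -bik → thakwobik.
Attach number singular -k → thakwobikk.
Attach noun class class III -ib → thakwobikkib.
Attach case dative -ub → thakwobikkibub.
Apply vowel harmony: thakwobikkibub → thakwobukkubub.
Vowel deletion: no change.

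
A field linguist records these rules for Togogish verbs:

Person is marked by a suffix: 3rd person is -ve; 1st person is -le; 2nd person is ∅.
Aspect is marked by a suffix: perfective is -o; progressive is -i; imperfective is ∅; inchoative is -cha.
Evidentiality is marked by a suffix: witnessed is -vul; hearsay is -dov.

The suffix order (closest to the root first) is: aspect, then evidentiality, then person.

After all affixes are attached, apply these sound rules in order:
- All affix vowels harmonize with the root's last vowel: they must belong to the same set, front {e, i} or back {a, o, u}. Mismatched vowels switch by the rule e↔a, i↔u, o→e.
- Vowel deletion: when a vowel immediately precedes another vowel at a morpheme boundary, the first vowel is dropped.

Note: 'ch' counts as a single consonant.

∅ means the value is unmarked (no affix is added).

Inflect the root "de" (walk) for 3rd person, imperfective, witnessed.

aspect = imperfective: zero marking, form stays de.
Attach evidentiality witnessed -vul → devul.
Attach person 3rd person -ve → devulve.
Apply vowel harmony: devulve → devilve.
Vowel deletion: no change.

devilve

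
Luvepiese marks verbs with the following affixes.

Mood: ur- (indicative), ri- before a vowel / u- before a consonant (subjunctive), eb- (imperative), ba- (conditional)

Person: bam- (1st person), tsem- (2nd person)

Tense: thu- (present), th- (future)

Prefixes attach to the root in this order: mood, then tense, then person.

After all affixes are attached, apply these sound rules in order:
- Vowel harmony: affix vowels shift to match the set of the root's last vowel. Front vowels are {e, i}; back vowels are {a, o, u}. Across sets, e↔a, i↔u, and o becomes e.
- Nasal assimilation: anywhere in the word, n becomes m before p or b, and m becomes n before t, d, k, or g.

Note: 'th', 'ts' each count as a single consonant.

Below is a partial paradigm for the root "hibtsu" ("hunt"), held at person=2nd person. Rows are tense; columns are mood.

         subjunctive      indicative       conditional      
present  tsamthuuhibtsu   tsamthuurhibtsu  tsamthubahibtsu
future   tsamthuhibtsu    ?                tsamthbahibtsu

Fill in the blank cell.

tsamthurhibtsu

Attach mood indicative ur- → urhibtsu.
Attach tense future th- → thurhibtsu.
Attach person 2nd person tsem- → tsemthurhibtsu.
Apply vowel harmony: tsemthurhibtsu → tsamthurhibtsu.
Nasal assimilation: no change.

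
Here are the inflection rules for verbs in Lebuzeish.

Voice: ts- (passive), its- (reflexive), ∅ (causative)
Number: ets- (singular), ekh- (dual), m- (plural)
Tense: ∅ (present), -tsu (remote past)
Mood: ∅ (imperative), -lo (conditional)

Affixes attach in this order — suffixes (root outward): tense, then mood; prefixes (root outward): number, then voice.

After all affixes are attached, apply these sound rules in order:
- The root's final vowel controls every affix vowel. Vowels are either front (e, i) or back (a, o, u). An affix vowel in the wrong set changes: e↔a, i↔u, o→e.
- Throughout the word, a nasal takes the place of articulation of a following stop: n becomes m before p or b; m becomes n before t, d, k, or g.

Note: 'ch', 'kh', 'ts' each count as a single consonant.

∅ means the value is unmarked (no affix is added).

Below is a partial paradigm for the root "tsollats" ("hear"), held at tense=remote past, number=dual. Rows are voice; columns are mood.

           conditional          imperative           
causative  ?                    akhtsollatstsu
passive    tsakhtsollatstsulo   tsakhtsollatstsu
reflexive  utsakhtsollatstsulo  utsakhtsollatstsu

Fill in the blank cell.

Attach tense remote past -tsu → tsollatstsu.
Attach mood conditional -lo → tsollatstsulo.
Attach number dual ekh- → ekhtsollatstsulo.
voice = causative: zero marking, form stays ekhtsollatstsulo.
Apply vowel harmony: ekhtsollatstsulo → akhtsollatstsulo.
Nasal assimilation: no change.

akhtsollatstsulo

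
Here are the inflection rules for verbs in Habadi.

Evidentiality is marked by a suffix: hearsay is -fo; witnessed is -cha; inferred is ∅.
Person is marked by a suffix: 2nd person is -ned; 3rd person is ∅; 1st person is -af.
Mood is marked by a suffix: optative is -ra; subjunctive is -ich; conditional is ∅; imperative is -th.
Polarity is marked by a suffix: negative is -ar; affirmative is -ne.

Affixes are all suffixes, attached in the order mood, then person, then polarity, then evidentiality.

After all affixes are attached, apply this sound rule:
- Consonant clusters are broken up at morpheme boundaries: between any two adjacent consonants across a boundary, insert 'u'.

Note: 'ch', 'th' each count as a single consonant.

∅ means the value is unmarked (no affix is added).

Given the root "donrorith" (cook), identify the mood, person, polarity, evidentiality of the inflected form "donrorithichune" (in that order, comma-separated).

Segment: donrorith-ich-ne.
mood: -ich → subjunctive.
person: ∅ → 3rd person.
polarity: -ne → affirmative.
evidentiality: ∅ → inferred.

subjunctive, 3rd person, affirmative, inferred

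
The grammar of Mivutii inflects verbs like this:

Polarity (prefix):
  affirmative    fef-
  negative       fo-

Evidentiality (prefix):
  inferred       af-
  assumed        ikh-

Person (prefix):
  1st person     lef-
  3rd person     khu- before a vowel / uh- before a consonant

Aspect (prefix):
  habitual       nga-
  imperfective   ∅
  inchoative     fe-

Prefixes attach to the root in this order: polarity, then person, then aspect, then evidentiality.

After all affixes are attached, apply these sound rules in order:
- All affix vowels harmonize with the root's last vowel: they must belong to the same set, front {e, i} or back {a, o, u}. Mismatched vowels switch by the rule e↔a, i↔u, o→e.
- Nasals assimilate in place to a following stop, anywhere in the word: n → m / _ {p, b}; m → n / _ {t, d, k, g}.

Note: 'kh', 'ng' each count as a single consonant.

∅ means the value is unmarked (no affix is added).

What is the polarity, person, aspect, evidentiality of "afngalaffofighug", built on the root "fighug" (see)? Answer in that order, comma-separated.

negative, 1st person, habitual, inferred

Segment: af-nga-lef-fo-fighug.
polarity: fo- → negative.
person: lef- → 1st person.
aspect: nga- → habitual.
evidentiality: af- → inferred.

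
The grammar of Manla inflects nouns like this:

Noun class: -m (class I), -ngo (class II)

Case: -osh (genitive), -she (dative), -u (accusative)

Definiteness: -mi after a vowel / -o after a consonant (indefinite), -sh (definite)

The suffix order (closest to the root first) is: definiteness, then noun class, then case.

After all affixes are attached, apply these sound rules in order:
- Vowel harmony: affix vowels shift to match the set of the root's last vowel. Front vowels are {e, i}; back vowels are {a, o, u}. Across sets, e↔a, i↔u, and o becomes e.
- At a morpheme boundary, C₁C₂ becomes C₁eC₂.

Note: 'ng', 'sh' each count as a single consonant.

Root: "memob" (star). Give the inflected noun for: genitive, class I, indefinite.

memobomosh

Attach definiteness indefinite -o (after consonant 'b') → memobo.
Attach noun class class I -m → memobom.
Attach case genitive -osh → memobomosh.
Vowel harmony: no change.
Epenthesis: no change.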